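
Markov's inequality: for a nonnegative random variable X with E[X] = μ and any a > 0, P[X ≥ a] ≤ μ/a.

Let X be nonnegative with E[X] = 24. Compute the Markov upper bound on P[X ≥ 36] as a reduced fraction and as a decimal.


μ = E[X] = 24, a = 36.
Markov: P[X ≥ 36] ≤ μ/a = (24)/36 = 2/3.
Numerically: ≈ 0.667.
(Since a = 36 > μ = 24.000, the bound 2/3 is < 1 and informative.)

P[X ≥ 36] ≤ 2/3 ≈ 0.667.


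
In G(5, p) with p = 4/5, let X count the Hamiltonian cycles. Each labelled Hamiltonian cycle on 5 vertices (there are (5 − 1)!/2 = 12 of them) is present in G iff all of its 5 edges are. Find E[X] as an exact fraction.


K_5 has (5 − 1)!/2 = 12 labelled Hamiltonian cycles.
For each such Hamiltonian cycle H, let X_H = 1 if all 5 edges of H are present in G. Then P[X_H = 1] = p^{5} = (4/5)^{5} = 1024/3125.
By linearity of expectation: E[X] = Σ_H E[X_H] = 12 · p^{5} = 12 · 1024/3125 = 12288/3125.
Numerically: E[X] ≈ 3.93.

E[X] = 12 · (4/5)^{5} = 12288/3125 ≈ 3.93.


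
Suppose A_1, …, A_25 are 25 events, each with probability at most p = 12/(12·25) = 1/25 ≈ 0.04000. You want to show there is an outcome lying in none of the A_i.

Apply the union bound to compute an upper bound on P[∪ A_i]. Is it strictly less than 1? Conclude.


Union bound: P[∪_{i=1}^{25} A_i] ≤ Σ_i P[A_i] ≤ 25·p = 25·(1/25) = 1.
Numerically: 1 ≈ 1.00000.
Is 1 < 1? NO.
Since the bound 1 is ≥ 1, the union bound is uninformative here; it does NOT by itself certify existence.

25·p = 1 ≈ 1.00000; existence NOT certified by the union bound.


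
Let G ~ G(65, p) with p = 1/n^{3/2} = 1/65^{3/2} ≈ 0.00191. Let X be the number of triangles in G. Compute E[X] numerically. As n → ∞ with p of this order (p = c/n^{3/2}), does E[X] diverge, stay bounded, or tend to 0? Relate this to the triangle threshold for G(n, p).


Number of potential triangles: C(65, 3) = 43680.
Each occurs with probability p³ ≈ (0.00191)³ ≈ 6.94848e-09.
By linearity: E[X] = C(65, 3)·p³ ≈ 43680 · 6.94848e-09 ≈ 0.000.
Since α = 3/2 > 1, p = c/n^{3/2} = o(1/n) is below the triangle threshold p ~ 1/n. Asymptotically E[X] ~ (c³/6)·n^{3(1−α)} = (1³/6)·n^{-1.5} → 0, so by Markov's inequality G has no triangles w.h.p.

E[X] ≈ 0.000; in regime p = Θ(1/n^{3/2}) E[X] tends to 0 (below the triangle threshold p ~ 1/n).


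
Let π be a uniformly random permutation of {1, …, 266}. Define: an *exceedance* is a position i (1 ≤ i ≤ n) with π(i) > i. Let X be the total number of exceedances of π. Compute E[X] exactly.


Write X = Σ_{i=1}^{266} X_i, where X_i = 1_{π(i) > i}.
For each fixed i, π(i) is uniform over {1, …, 266} (marginal of a uniform permutation), so P[π(i) > i] = (n − i)/n. Summing: Σ_{i=1}^{266} (n − i)/n = (0 + 1 + … + 265)/266 = 266(266 − 1)/(2·266) = (266 − 1)/2.
Hence E[X] = Σ_{i=1}^{266} (266 − i)/266 = 265/2 ≈ 132.50000.

E[X] = 265/2 = 132.50000.


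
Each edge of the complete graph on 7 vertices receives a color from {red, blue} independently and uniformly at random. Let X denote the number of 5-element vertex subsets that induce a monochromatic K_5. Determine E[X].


Let X = Σ_S X_S over the C(7, 5) = 21 subsets S of size 5, where X_S = 1 if the K_5 on S is monochromatic.
For a fixed S, the K_5 on S has C(5, 2) = 10 edges. P[all 10 edges red] = (1/2)^10, and likewise for blue, so P[monochromatic] = 2·(1/2)^10 = 2^{1 − 10} = 1/512.
By linearity of expectation: E[X] = C(7, 5) · 2^{1 − 10} = 21 · 1/512 = 21/512.
Numerically: E[X] ≈ 0.04102.

E[X] = C(7,5)·2^(1−C(5,2)) = 21/512 ≈ 0.04102.


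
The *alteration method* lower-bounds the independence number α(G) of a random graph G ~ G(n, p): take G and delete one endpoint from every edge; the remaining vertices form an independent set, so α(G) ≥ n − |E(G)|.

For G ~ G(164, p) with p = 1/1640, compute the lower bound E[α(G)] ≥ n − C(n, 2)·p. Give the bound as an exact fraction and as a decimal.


E[|E(G)|] = C(164, 2)·p = 13366 · (1/1640) = 163/20.
E[α(G)] ≥ n − E[|E(G)|] = 164 − 163/20 = 3117/20.
Numerically: ≈ 155.8500.
(This is only a lower bound; the true E[α(G)] may be larger.)

E[α(G)] ≥ 3117/20 ≈ 155.8500.


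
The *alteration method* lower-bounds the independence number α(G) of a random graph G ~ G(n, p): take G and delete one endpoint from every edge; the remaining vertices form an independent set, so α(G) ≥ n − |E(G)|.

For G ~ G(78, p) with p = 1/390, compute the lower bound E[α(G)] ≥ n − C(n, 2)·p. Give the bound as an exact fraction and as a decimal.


E[|E(G)|] = C(78, 2)·p = 3003 · (1/390) = 77/10.
E[α(G)] ≥ n − E[|E(G)|] = 78 − 77/10 = 703/10.
Numerically: ≈ 70.3000.
(This is only a lower bound; the true E[α(G)] may be larger.)

E[α(G)] ≥ 703/10 ≈ 70.3000.


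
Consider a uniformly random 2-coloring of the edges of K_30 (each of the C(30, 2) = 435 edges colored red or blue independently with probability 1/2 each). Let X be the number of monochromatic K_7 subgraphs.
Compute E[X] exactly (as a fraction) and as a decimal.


Let X = Σ_S X_S over the C(30, 7) = 2035800 subsets S of size 7, where X_S = 1 if the K_7 on S is monochromatic.
For a fixed S, the K_7 on S has C(7, 2) = 21 edges. P[all 21 edges red] = (1/2)^21, and likewise for blue, so P[monochromatic] = 2·(1/2)^21 = 2^{1 − 21} = 1/1048576.
Summing: E[X] = C(30, 7) · 2^{1 − 21} = 2035800 · 1/1048576 = 254475/131072.
Numerically: E[X] ≈ 1.941.

E[X] = C(30,7)·2^(1−C(7,2)) = 254475/131072 ≈ 1.941.


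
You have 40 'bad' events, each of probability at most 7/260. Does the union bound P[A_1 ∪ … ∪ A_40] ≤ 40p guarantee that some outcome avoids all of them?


Union bound: P[∪_{i=1}^{40} A_i] ≤ Σ_i P[A_i] ≤ 40·p = 40·(7/260) = 14/13.
Numerically: 14/13 ≈ 1.077.
Is 14/13 < 1? NO.
Since the bound 14/13 is ≥ 1, the union bound is uninformative here; it does NOT by itself certify existence.

40·p = 14/13 ≈ 1.077; existence NOT certified by the union bound.


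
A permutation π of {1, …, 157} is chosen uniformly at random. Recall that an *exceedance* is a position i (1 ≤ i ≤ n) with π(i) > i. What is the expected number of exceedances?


Write X = Σ_{i=1}^{157} X_i, where X_i = 1_{π(i) > i}.
For each fixed i, π(i) is uniform over {1, …, 157} (marginal of a uniform permutation), so P[π(i) > i] = (n − i)/n. Summing: Σ_{i=1}^{157} (n − i)/n = (0 + 1 + … + 156)/157 = 157(157 − 1)/(2·157) = (157 − 1)/2.
Hence E[X] = Σ_{i=1}^{157} (157 − i)/157 = 78 ≈ 78.000000.

E[X] = 78 = 78.000000.


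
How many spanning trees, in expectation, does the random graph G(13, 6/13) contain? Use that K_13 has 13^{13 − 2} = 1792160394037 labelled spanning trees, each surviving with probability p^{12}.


K_13 has 13^{13 − 2} = 1792160394037 labelled spanning trees.
For each such spanning tree H, let X_H = 1 if all 12 edges of H are present in G. Then P[X_H = 1] = p^{12} = (6/13)^{12} = 2176782336/23298085122481.
By linearity: E[X] = Σ_H E[X_H] = 1792160394037 · p^{12} = 1792160394037 · 2176782336/23298085122481 = 2176782336/13.
Numerically: E[X] ≈ 1.6744e+08.

E[X] = 1792160394037 · (6/13)^{12} = 2176782336/13 ≈ 1.6744e+08.


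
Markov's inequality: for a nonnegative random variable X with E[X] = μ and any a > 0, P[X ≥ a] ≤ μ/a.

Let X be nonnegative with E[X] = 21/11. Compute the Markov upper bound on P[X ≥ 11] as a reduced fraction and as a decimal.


μ = E[X] = 21/11, a = 11.
Markov: P[X ≥ 11] ≤ μ/a = (21/11)/11 = 21/121.
Numerically: ≈ 0.17355.
(Since a = 11 > μ = 1.90909, the bound 21/121 is < 1 and informative.)

P[X ≥ 11] ≤ 21/121 ≈ 0.17355.


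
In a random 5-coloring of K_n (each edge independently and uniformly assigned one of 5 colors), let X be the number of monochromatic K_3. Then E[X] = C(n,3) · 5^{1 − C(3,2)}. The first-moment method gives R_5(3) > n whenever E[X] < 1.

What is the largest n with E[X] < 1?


We need C(n, 3) · 5^{1 − 3} < 1, i.e. C(n, 3) < 5^{3 − 1} = 25.
Check values of n near the boundary:
  n = 5: C(5, 3) = 10; 10 < 25? YES
  n = 6: C(6, 3) = 20; 20 < 25? YES
  n = 7: C(7, 3) = 35; 35 < 25? NO
  n = 8: C(8, 3) = 56; 56 < 25? NO
  n = 9: C(9, 3) = 84; 84 < 25? NO
The largest n with C(n, 3) < 25 is n = 6 (where E[X] = 4/5 ≈ 0.800). Hence R_5(3) > 6, i.e. R_5(3) ≥ 7.

Largest n = 6; hence R_5(3) > 6.


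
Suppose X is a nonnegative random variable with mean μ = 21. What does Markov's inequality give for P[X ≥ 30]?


μ = E[X] = 21, a = 30.
Markov: P[X ≥ 30] ≤ μ/a = (21)/30 = 7/10.
Numerically: ≈ 0.7000.
(Since a = 30 > μ = 21.0000, the bound 7/10 is < 1 and informative.)

P[X ≥ 30] ≤ 7/10 ≈ 0.7000.


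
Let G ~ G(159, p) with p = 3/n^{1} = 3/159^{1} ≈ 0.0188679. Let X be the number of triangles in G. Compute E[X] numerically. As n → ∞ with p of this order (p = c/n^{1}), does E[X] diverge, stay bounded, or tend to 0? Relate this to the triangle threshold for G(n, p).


Number of potential triangles: C(159, 3) = 657359.
Each occurs with probability p³ ≈ (0.0188679)³ ≈ 6.71695426e-06.
By linearity: E[X] = C(159, 3)·p³ ≈ 657359 · 6.71695426e-06 ≈ 4.415450.
Here α = 1, so p = 3/n is exactly at the triangle threshold p ~ 1/n. Asymptotically E[X] → c³/6 = 3³/6 = 9/2 ≈ 4.500000, a bounded constant. In this regime the triangle count is asymptotically Poisson(c³/6).

E[X] ≈ 4.415450; in regime p = Θ(1/n^{1}) E[X] stays bounded (at the triangle threshold p ~ 1/n).


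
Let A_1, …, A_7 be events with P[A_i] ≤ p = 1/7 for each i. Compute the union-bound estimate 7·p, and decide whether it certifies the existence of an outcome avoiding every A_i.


Union bound: P[∪_{i=1}^{7} A_i] ≤ Σ_i P[A_i] ≤ 7·p = 7·(1/7) = 1.
Numerically: 1 ≈ 1.0000.
Is 1 < 1? NO.
Since the bound 1 is ≥ 1, the union bound is uninformative here; it does NOT by itself certify existence.

7·p = 1 ≈ 1.0000; existence NOT certified by the union bound.


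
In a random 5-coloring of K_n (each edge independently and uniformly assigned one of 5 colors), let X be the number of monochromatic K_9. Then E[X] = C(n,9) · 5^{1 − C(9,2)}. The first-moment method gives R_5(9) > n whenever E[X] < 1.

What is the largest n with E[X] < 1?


We need C(n, 9) · 5^{1 − 36} < 1, i.e. C(n, 9) < 5^{36 − 1} = 2910383045673370361328125.
Check values of n near the boundary:
  n = 2167: C(2167, 9) = 2855899084841489792706810; 2855899084841489792706810 < 2910383045673370361328125? YES
  n = 2168: C(2168, 9) = 2867804175977929537095120; 2867804175977929537095120 < 2910383045673370361328125? YES
  n = 2169: C(2169, 9) = 2879753360044504243499683; 2879753360044504243499683 < 2910383045673370361328125? YES
  n = 2170: C(2170, 9) = 2891746779868845075610510; 2891746779868845075610510 < 2910383045673370361328125? YES
  n = 2171: C(2171, 9) = 2903784578674959601827205; 2903784578674959601827205 < 2910383045673370361328125? YES
  n = 2172: C(2172, 9) = 2915866900084148060642020; 2915866900084148060642020 < 2910383045673370361328125? NO
  n = 2173: C(2173, 9) = 2927993888115921319674265; 2927993888115921319674265 < 2910383045673370361328125? NO
  n = 2174: C(2174, 9) = 2940165687188920530702934; 2940165687188920530702934 < 2910383045673370361328125? NO
The largest n with C(n, 9) < 2910383045673370361328125 is n = 2171 (where E[X] = 580756915734991920365441/582076609134674072265625 ≈ 0.998). Hence R_5(9) > 2171, i.e. R_5(9) ≥ 2172.

Largest n = 2171; hence R_5(9) > 2171.


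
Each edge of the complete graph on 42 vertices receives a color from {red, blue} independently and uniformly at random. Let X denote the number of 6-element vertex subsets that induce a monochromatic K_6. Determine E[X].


Let X = Σ_S X_S over the C(42, 6) = 5245786 subsets S of size 6, where X_S = 1 if the K_6 on S is monochromatic.
For a fixed S, the K_6 on S has C(6, 2) = 15 edges. P[all 15 edges red] = (1/2)^15, and likewise for blue, so P[monochromatic] = 2·(1/2)^15 = 2^{1 − 15} = 1/16384.
By linearity of expectation: E[X] = C(42, 6) · 2^{1 − 15} = 5245786 · 1/16384 = 2622893/8192.
Numerically: E[X] ≈ 320.177368.

E[X] = C(42,6)·2^(1−C(6,2)) = 2622893/8192 ≈ 320.177368.


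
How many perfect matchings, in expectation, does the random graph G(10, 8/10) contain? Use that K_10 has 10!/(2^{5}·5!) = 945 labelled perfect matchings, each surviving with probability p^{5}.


K_10 has 10!/(2^{5}·5!) = 945 labelled perfect matchings.
For each such perfect matching H, let X_H = 1 if all 5 edges of H are present in G. Then P[X_H = 1] = p^{5} = (4/5)^{5} = 1024/3125.
Summing the indicators: E[X] = Σ_H E[X_H] = 945 · p^{5} = 945 · 1024/3125 = 193536/625.
Numerically: E[X] ≈ 310.

E[X] = 945 · (4/5)^{5} = 193536/625 ≈ 310.


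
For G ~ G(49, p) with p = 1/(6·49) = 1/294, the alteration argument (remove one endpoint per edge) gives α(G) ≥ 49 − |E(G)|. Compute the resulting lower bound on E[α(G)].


E[|E(G)|] = C(49, 2)·p = 1176 · (1/294) = 4.
E[α(G)] ≥ n − E[|E(G)|] = 49 − 4 = 45.
Numerically: ≈ 45.0000.
(This is only a lower bound; the true E[α(G)] may be larger.)

E[α(G)] ≥ 45 ≈ 45.0000.


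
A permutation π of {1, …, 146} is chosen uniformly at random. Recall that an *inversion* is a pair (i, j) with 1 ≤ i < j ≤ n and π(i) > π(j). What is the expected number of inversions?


Write X = Σ X_I over the C(146, 2) = 10585 pairs i < j, with X_I the indicator of one inversion.
There are 10585 indicators.
For each fixed pair i < j, the values π(i) and π(j) are two distinct elements of {1, …, 146} in uniformly random order; by symmetry P[π(i) > π(j)] = 1/2.
By linearity: E[X] = 10585 · (1/2) = C(146, 2) · (1/2) = 10585/2 = 10585/2 ≈ 5292.500.

E[X] = 10585/2 = 5292.500.


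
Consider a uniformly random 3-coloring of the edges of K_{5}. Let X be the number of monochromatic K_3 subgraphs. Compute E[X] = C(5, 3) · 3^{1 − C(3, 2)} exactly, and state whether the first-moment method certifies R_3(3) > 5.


E[X] = C(5, 3) · 3^{1 − 3} = 10 · 3^{−2} = 10/9.
As a reduced fraction: E[X] = 10/9 ≈ 1.11111.
Is E[X] < 1? NO.
Since E[X] ≥ 1, the first-moment bound is inconclusive at n = 5; it does NOT by itself certify R_3(3) > 5.

E[X] = 10/9 ≈ 1.11111; E[X] ≥ 1; first-moment method inconclusive here.


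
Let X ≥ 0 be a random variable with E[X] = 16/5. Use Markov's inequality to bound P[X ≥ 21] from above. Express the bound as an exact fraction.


μ = E[X] = 16/5, a = 21.
Markov: P[X ≥ 21] ≤ μ/a = (16/5)/21 = 16/105.
Numerically: ≈ 0.15238.
(Since a = 21 > μ = 3.20000, the bound 16/105 is < 1 and informative.)

P[X ≥ 21] ≤ 16/105 ≈ 0.15238.


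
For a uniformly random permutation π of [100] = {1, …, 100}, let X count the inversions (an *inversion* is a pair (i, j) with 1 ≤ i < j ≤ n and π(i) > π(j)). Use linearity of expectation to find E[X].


Write X = Σ X_I over the C(100, 2) = 4950 pairs i < j, with X_I the indicator of one inversion.
There are 4950 indicators.
For each fixed pair i < j, the values π(i) and π(j) are two distinct elements of {1, …, 100} in uniformly random order; by symmetry P[π(i) > π(j)] = 1/2.
By linearity: E[X] = 4950 · (1/2) = C(100, 2) · (1/2) = 4950/2 = 2475 ≈ 2475.0000.

E[X] = 2475 = 2475.0000.


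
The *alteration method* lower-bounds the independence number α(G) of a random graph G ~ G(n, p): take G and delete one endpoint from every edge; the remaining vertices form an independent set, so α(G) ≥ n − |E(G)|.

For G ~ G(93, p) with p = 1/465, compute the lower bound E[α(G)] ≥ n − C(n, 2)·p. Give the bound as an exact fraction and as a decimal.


E[|E(G)|] = C(93, 2)·p = 4278 · (1/465) = 46/5.
E[α(G)] ≥ n − E[|E(G)|] = 93 − 46/5 = 419/5.
Numerically: ≈ 83.80000.
(This is only a lower bound; the true E[α(G)] may be larger.)

E[α(G)] ≥ 419/5 ≈ 83.80000.


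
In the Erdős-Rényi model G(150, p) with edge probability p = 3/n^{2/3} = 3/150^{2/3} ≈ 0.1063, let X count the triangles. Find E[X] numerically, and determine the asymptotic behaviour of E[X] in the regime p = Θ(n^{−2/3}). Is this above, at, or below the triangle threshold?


Number of potential triangles: C(150, 3) = 551300.
Each occurs with probability p³ ≈ (0.1063)³ ≈ 1.200000e-03.
By linearity: E[X] = C(150, 3)·p³ ≈ 551300 · 1.200000e-03 ≈ 661.5600.
Since α = 2/3 < 1, p = c/n^{2/3} ≫ 1/n is above the triangle threshold p ~ 1/n. Asymptotically E[X] ~ (c³/6)·n^{3(1−α)} = (3³/6)·n^{1} → ∞; triangles are abundant w.h.p.

E[X] ≈ 661.5600; in regime p = Θ(1/n^{2/3}) E[X] diverges (above the triangle threshold p ~ 1/n).


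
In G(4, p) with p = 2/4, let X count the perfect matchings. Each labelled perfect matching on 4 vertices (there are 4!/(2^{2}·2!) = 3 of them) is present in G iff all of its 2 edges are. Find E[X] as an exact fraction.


K_4 has 4!/(2^{2}·2!) = 3 labelled perfect matchings.
For each such perfect matching H, let X_H = 1 if all 2 edges of H are present in G. Then P[X_H = 1] = p^{2} = (1/2)^{2} = 1/4.
Summing the indicators: E[X] = Σ_H E[X_H] = 3 · p^{2} = 3 · 1/4 = 3/4.
Numerically: E[X] ≈ 0.75.

E[X] = 3 · (1/2)^{2} = 3/4 ≈ 0.75.


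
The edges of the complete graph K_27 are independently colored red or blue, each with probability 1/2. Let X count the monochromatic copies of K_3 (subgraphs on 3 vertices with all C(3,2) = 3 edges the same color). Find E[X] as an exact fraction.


Let X = Σ_S X_S over the C(27, 3) = 2925 subsets S of size 3, where X_S = 1 if the K_3 on S is monochromatic.
For a fixed S, the K_3 on S has C(3, 2) = 3 edges. P[all 3 edges red] = (1/2)^3, and likewise for blue, so P[monochromatic] = 2·(1/2)^3 = 2^{1 − 3} = 1/4.
By linearity of expectation: E[X] = C(27, 3) · 2^{1 − 3} = 2925 · 1/4 = 2925/4.
Numerically: E[X] ≈ 731.250000.

E[X] = C(27,3)·2^(1−C(3,2)) = 2925/4 ≈ 731.250000.


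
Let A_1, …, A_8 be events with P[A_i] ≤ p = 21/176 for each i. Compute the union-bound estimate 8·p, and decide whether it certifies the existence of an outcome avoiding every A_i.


Union bound: P[∪_{i=1}^{8} A_i] ≤ Σ_i P[A_i] ≤ 8·p = 8·(21/176) = 21/22.
Numerically: 21/22 ≈ 0.95455.
Is 21/22 < 1? YES.
Since P[∪ A_i] ≤ 21/22 < 1, the complement has P[∩ A_i^c] ≥ 1 − 21/22 = 1/22 > 0, so some outcome avoids every A_i.

8·p = 21/22 ≈ 0.95455; existence CERTIFIED by the union bound.


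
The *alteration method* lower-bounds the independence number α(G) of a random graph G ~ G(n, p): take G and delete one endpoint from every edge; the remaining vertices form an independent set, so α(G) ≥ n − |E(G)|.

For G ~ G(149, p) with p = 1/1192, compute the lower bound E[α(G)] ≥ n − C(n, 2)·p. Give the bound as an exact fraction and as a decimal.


E[|E(G)|] = C(149, 2)·p = 11026 · (1/1192) = 37/4.
E[α(G)] ≥ n − E[|E(G)|] = 149 − 37/4 = 559/4.
Numerically: ≈ 139.750000.
(This is only a lower bound; the true E[α(G)] may be larger.)

E[α(G)] ≥ 559/4 ≈ 139.750000.


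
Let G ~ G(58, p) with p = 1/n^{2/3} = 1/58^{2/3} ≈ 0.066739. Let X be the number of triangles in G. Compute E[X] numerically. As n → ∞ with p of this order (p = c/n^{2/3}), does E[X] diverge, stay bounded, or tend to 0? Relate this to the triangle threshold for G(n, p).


Number of potential triangles: C(58, 3) = 30856.
Each occurs with probability p³ ≈ (0.066739)³ ≈ 2.9726516e-04.
By linearity: E[X] = C(58, 3)·p³ ≈ 30856 · 2.9726516e-04 ≈ 9.17241.
Since α = 2/3 < 1, p = c/n^{2/3} ≫ 1/n is above the triangle threshold p ~ 1/n. Asymptotically E[X] ~ (c³/6)·n^{3(1−α)} = (1³/6)·n^{1} → ∞; triangles are abundant w.h.p.

E[X] ≈ 9.17241; in regime p = Θ(1/n^{2/3}) E[X] diverges (above the triangle threshold p ~ 1/n).


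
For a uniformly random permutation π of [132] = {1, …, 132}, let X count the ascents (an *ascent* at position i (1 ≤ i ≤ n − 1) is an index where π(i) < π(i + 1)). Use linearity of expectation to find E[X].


Write X = Σ X_I over i = 1, …, 131, with X_I the indicator of one ascent.
There are 131 indicators.
For each fixed i, the pair (π(i), π(i+1)) is a uniformly random ordered pair of distinct values from {1, …, 132}; by symmetry P[π(i) < π(i+1)] = 1/2.
By linearity: E[X] = 131 · (1/2) = (132 − 1) · (1/2) = 131/2 ≈ 65.500000.

E[X] = 131/2 = 65.500000.


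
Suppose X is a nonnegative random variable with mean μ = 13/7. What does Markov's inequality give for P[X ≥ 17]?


μ = E[X] = 13/7, a = 17.
Markov: P[X ≥ 17] ≤ μ/a = (13/7)/17 = 13/119.
Numerically: ≈ 0.109244.
(Since a = 17 > μ = 1.857143, the bound 13/119 is < 1 and informative.)

P[X ≥ 17] ≤ 13/119 ≈ 0.109244.


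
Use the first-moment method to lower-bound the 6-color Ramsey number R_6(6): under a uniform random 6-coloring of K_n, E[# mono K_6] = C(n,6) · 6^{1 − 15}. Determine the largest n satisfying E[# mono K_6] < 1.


We need C(n, 6) · 6^{1 − 15} < 1, i.e. C(n, 6) < 6^{15 − 1} = 78364164096.
Check values of n near the boundary:
  n = 193: C(193, 6) = 66364016544; 66364016544 < 78364164096? YES
  n = 194: C(194, 6) = 68482017072; 68482017072 < 78364164096? YES
  n = 195: C(195, 6) = 70656049360; 70656049360 < 78364164096? YES
  n = 196: C(196, 6) = 72887293024; 72887293024 < 78364164096? YES
  n = 197: C(197, 6) = 75176946208; 75176946208 < 78364164096? YES
  n = 198: C(198, 6) = 77526225777; 77526225777 < 78364164096? YES
  n = 199: C(199, 6) = 79936367511; 79936367511 < 78364164096? NO
The largest n with C(n, 6) < 78364164096 is n = 198 (where E[X] = 25842075259/26121388032 ≈ 0.9893071). Hence R_6(6) > 198, i.e. R_6(6) ≥ 199.

Largest n = 198; hence R_6(6) > 198.


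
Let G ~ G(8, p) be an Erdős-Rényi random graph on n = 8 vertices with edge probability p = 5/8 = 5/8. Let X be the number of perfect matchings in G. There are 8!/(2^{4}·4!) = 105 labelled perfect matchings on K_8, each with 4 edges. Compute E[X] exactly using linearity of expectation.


K_8 has 8!/(2^{4}·4!) = 105 labelled perfect matchings.
For each such perfect matching H, let X_H = 1 if all 4 edges of H are present in G. Then P[X_H = 1] = p^{4} = (5/8)^{4} = 625/4096.
By linearity: E[X] = Σ_H E[X_H] = 105 · p^{4} = 105 · 625/4096 = 65625/4096.
Numerically: E[X] ≈ 16.02.

E[X] = 105 · (5/8)^{4} = 65625/4096 ≈ 16.02.


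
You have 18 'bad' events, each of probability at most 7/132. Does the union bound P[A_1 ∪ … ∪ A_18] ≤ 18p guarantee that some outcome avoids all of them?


Union bound: P[∪_{i=1}^{18} A_i] ≤ Σ_i P[A_i] ≤ 18·p = 18·(7/132) = 21/22.
Numerically: 21/22 ≈ 0.9545455.
Is 21/22 < 1? YES.
Since P[∪ A_i] ≤ 21/22 < 1, the complement has P[∩ A_i^c] ≥ 1 − 21/22 = 1/22 > 0, so some outcome avoids every A_i.

18·p = 21/22 ≈ 0.9545455; existence CERTIFIED by the union bound.


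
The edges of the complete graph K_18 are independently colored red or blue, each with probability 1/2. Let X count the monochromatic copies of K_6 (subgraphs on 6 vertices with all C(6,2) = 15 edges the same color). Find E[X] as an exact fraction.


Let X = Σ_S X_S over the C(18, 6) = 18564 subsets S of size 6, where X_S = 1 if the K_6 on S is monochromatic.
For a fixed S, the K_6 on S has C(6, 2) = 15 edges. P[all 15 edges red] = (1/2)^15, and likewise for blue, so P[monochromatic] = 2·(1/2)^15 = 2^{1 − 15} = 1/16384.
By linearity: E[X] = C(18, 6) · 2^{1 − 15} = 18564 · 1/16384 = 4641/4096.
Numerically: E[X] ≈ 1.13306.

E[X] = C(18,6)·2^(1−C(6,2)) = 4641/4096 ≈ 1.13306.


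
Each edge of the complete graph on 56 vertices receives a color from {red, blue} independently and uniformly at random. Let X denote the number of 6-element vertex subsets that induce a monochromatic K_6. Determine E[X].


Let X = Σ_S X_S over the C(56, 6) = 32468436 subsets S of size 6, where X_S = 1 if the K_6 on S is monochromatic.
For a fixed S, the K_6 on S has C(6, 2) = 15 edges. P[all 15 edges red] = (1/2)^15, and likewise for blue, so P[monochromatic] = 2·(1/2)^15 = 2^{1 − 15} = 1/16384.
Summing: E[X] = C(56, 6) · 2^{1 − 15} = 32468436 · 1/16384 = 8117109/4096.
Numerically: E[X] ≈ 1981.71606.

E[X] = C(56,6)·2^(1−C(6,2)) = 8117109/4096 ≈ 1981.71606.


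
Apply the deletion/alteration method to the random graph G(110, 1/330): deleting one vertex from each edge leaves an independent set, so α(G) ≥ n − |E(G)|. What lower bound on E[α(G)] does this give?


E[|E(G)|] = C(110, 2)·p = 5995 · (1/330) = 109/6.
E[α(G)] ≥ n − E[|E(G)|] = 110 − 109/6 = 551/6.
Numerically: ≈ 91.833333.
(This is only a lower bound; the true E[α(G)] may be larger.)

E[α(G)] ≥ 551/6 ≈ 91.833333.


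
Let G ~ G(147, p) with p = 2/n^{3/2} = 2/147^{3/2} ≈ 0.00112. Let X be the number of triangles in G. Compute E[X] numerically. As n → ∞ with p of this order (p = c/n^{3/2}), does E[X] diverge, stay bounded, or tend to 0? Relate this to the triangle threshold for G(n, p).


Number of potential triangles: C(147, 3) = 518665.
Each occurs with probability p³ ≈ (0.00112)³ ≈ 1.41306e-09.
By linearity: E[X] = C(147, 3)·p³ ≈ 518665 · 1.41306e-09 ≈ 0.001.
Since α = 3/2 > 1, p = c/n^{3/2} = o(1/n) is below the triangle threshold p ~ 1/n. Asymptotically E[X] ~ (c³/6)·n^{3(1−α)} = (2³/6)·n^{-1.5} → 0, so by Markov's inequality G has no triangles w.h.p.

E[X] ≈ 0.001; in regime p = Θ(1/n^{3/2}) E[X] tends to 0 (below the triangle threshold p ~ 1/n).


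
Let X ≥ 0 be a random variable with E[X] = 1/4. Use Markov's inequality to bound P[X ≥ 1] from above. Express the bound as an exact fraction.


μ = E[X] = 1/4, a = 1.
Markov: P[X ≥ 1] ≤ μ/a = (1/4)/1 = 1/4.
Numerically: ≈ 0.25000.
(Since a = 1 > μ = 0.25000, the bound 1/4 is < 1 and informative.)

P[X ≥ 1] ≤ 1/4 ≈ 0.25000.


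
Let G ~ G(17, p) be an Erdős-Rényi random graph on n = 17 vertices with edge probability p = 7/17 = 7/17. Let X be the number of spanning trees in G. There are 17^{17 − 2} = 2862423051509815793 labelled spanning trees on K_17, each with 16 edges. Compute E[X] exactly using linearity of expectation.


K_17 has 17^{17 − 2} = 2862423051509815793 labelled spanning trees.
For each such spanning tree H, let X_H = 1 if all 16 edges of H are present in G. Then P[X_H = 1] = p^{16} = (7/17)^{16} = 33232930569601/48661191875666868481.
By linearity: E[X] = Σ_H E[X_H] = 2862423051509815793 · p^{16} = 2862423051509815793 · 33232930569601/48661191875666868481 = 33232930569601/17.
Numerically: E[X] ≈ 1.95488e+12.

E[X] = 2862423051509815793 · (7/17)^{16} = 33232930569601/17 ≈ 1.95488e+12.


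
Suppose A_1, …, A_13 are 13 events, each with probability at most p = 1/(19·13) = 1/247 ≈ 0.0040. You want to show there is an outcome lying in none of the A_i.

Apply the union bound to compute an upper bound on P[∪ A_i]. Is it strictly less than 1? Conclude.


Union bound: P[∪_{i=1}^{13} A_i] ≤ Σ_i P[A_i] ≤ 13·p = 13·(1/247) = 1/19.
Numerically: 1/19 ≈ 0.0526.
Is 1/19 < 1? YES.
Since P[∪ A_i] ≤ 1/19 < 1, the complement has P[∩ A_i^c] ≥ 1 − 1/19 = 18/19 > 0, so some outcome avoids every A_i.

13·p = 1/19 ≈ 0.0526; existence CERTIFIED by the union bound.


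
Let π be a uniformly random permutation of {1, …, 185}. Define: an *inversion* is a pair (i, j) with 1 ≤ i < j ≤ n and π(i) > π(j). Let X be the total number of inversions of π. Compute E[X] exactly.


Write X = Σ X_I over the C(185, 2) = 17020 pairs i < j, with X_I the indicator of one inversion.
There are 17020 indicators.
For each fixed pair i < j, the values π(i) and π(j) are two distinct elements of {1, …, 185} in uniformly random order; by symmetry P[π(i) > π(j)] = 1/2.
By linearity: E[X] = 17020 · (1/2) = C(185, 2) · (1/2) = 17020/2 = 8510 ≈ 8510.0000.

E[X] = 8510 = 8510.0000.


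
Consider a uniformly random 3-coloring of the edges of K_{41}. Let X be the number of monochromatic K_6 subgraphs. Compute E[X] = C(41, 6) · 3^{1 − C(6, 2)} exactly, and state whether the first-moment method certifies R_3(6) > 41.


E[X] = C(41, 6) · 3^{1 − 15} = 4496388 · 3^{−14} = 4496388/4782969.
As a reduced fraction: E[X] = 1498796/1594323 ≈ 0.94008.
Is E[X] < 1? YES.
Since E[X] < 1, there exists a 3-coloring of K_{41} with no monochromatic K_6; hence R_3(6) > 41.

E[X] = 1498796/1594323 ≈ 0.94008; E[X] < 1, so R_3(6) > 41.


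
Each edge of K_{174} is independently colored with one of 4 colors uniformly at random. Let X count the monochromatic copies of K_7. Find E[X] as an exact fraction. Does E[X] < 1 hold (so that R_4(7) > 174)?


E[X] = C(174, 7) · 4^{1 − 21} = 847879782984 · 4^{−20} = 847879782984/1099511627776.
As a reduced fraction: E[X] = 105984972873/137438953472 ≈ 0.7711422.
Is E[X] < 1? YES.
Since E[X] < 1, there exists a 4-coloring of K_{174} with no monochromatic K_7; hence R_4(7) > 174.

E[X] = 105984972873/137438953472 ≈ 0.7711422; E[X] < 1, so R_4(7) > 174.


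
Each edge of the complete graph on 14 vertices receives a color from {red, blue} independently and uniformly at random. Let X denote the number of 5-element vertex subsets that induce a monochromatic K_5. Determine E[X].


Let X = Σ_S X_S over the C(14, 5) = 2002 subsets S of size 5, where X_S = 1 if the K_5 on S is monochromatic.
For a fixed S, the K_5 on S has C(5, 2) = 10 edges. P[all 10 edges red] = (1/2)^10, and likewise for blue, so P[monochromatic] = 2·(1/2)^10 = 2^{1 − 10} = 1/512.
By linearity: E[X] = C(14, 5) · 2^{1 − 10} = 2002 · 1/512 = 1001/256.
Numerically: E[X] ≈ 3.91016.

E[X] = C(14,5)·2^(1−C(5,2)) = 1001/256 ≈ 3.91016.


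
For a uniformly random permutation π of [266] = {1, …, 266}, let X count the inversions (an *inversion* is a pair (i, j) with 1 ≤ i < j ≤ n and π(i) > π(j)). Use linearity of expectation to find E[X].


Write X = Σ X_I over the C(266, 2) = 35245 pairs i < j, with X_I the indicator of one inversion.
There are 35245 indicators.
For each fixed pair i < j, the values π(i) and π(j) are two distinct elements of {1, …, 266} in uniformly random order; by symmetry P[π(i) > π(j)] = 1/2.
By linearity: E[X] = 35245 · (1/2) = C(266, 2) · (1/2) = 35245/2 = 35245/2 ≈ 17622.500000.

E[X] = 35245/2 = 17622.500000.


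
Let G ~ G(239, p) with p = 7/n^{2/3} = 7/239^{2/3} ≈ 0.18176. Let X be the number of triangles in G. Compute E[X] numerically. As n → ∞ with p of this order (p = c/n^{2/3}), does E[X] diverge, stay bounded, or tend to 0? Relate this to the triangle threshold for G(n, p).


Number of potential triangles: C(239, 3) = 2246839.
Each occurs with probability p³ ≈ (0.18176)³ ≈ 6.0047968e-03.
By linearity: E[X] = C(239, 3)·p³ ≈ 2246839 · 6.0047968e-03 ≈ 13491.81172.
Since α = 2/3 < 1, p = c/n^{2/3} ≫ 1/n is above the triangle threshold p ~ 1/n. Asymptotically E[X] ~ (c³/6)·n^{3(1−α)} = (7³/6)·n^{1} → ∞; triangles are abundant w.h.p.

E[X] ≈ 13491.81172; in regime p = Θ(1/n^{2/3}) E[X] diverges (above the triangle threshold p ~ 1/n).


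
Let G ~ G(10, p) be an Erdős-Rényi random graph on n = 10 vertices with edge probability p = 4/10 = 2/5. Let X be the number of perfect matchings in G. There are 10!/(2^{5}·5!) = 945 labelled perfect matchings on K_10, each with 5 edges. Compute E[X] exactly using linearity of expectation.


K_10 has 10!/(2^{5}·5!) = 945 labelled perfect matchings.
For each such perfect matching H, let X_H = 1 if all 5 edges of H are present in G. Then P[X_H = 1] = p^{5} = (2/5)^{5} = 32/3125.
By linearity of expectation: E[X] = Σ_H E[X_H] = 945 · p^{5} = 945 · 32/3125 = 6048/625.
Numerically: E[X] ≈ 9.6768.

E[X] = 945 · (2/5)^{5} = 6048/625 ≈ 9.6768.


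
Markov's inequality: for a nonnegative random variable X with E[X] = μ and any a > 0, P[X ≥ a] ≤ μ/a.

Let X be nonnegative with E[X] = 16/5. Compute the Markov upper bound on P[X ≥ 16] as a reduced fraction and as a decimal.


μ = E[X] = 16/5, a = 16.
Markov: P[X ≥ 16] ≤ μ/a = (16/5)/16 = 1/5.
Numerically: ≈ 0.2000.
(Since a = 16 > μ = 3.2000, the bound 1/5 is < 1 and informative.)

P[X ≥ 16] ≤ 1/5 ≈ 0.2000.


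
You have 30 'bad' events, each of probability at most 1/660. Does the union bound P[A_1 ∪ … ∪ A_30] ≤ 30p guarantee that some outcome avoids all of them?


Union bound: P[∪_{i=1}^{30} A_i] ≤ Σ_i P[A_i] ≤ 30·p = 30·(1/660) = 1/22.
Numerically: 1/22 ≈ 0.045455.
Is 1/22 < 1? YES.
Since P[∪ A_i] ≤ 1/22 < 1, the complement has P[∩ A_i^c] ≥ 1 − 1/22 = 21/22 > 0, so some outcome avoids every A_i.

30·p = 1/22 ≈ 0.045455; existence CERTIFIED by the union bound.


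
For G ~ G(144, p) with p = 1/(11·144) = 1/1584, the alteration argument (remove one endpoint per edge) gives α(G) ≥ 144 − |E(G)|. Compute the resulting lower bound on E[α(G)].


E[|E(G)|] = C(144, 2)·p = 10296 · (1/1584) = 13/2.
E[α(G)] ≥ n − E[|E(G)|] = 144 − 13/2 = 275/2.
Numerically: ≈ 137.50000.
(This is only a lower bound; the true E[α(G)] may be larger.)

E[α(G)] ≥ 275/2 ≈ 137.50000.


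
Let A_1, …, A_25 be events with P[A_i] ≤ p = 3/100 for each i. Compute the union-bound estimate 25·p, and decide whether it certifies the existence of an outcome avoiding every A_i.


Union bound: P[∪_{i=1}^{25} A_i] ≤ Σ_i P[A_i] ≤ 25·p = 25·(3/100) = 3/4.
Numerically: 3/4 ≈ 0.750000.
Is 3/4 < 1? YES.
Since P[∪ A_i] ≤ 3/4 < 1, the complement has P[∩ A_i^c] ≥ 1 − 3/4 = 1/4 > 0, so some outcome avoids every A_i.

25·p = 3/4 ≈ 0.750000; existence CERTIFIED by the union bound.


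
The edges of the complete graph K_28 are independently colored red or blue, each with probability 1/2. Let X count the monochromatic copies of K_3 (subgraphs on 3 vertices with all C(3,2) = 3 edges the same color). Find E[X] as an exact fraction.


Let X = Σ_S X_S over the C(28, 3) = 3276 subsets S of size 3, where X_S = 1 if the K_3 on S is monochromatic.
For a fixed S, the K_3 on S has C(3, 2) = 3 edges. P[all 3 edges red] = (1/2)^3, and likewise for blue, so P[monochromatic] = 2·(1/2)^3 = 2^{1 − 3} = 1/4.
By linearity: E[X] = C(28, 3) · 2^{1 − 3} = 3276 · 1/4 = 819.
Numerically: E[X] ≈ 819.00000.

E[X] = C(28,3)·2^(1−C(3,2)) = 819 ≈ 819.00000.


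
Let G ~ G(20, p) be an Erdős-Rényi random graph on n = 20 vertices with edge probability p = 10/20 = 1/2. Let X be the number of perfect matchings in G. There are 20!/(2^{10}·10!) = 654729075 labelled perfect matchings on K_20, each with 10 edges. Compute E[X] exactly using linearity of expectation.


K_20 has 20!/(2^{10}·10!) = 654729075 labelled perfect matchings.
For each such perfect matching H, let X_H = 1 if all 10 edges of H are present in G. Then P[X_H = 1] = p^{10} = (1/2)^{10} = 1/1024.
By linearity: E[X] = Σ_H E[X_H] = 654729075 · p^{10} = 654729075 · 1/1024 = 654729075/1024.
Numerically: E[X] ≈ 6.39e+05.

E[X] = 654729075 · (1/2)^{10} = 654729075/1024 ≈ 6.39e+05.


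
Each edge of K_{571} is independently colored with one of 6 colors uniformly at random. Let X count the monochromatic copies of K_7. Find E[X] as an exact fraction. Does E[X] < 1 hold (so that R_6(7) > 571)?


E[X] = C(571, 7) · 6^{1 − 21} = 3784329711421830 · 6^{−20} = 3784329711421830/3656158440062976.
As a reduced fraction: E[X] = 70080179841145/67706637778944 ≈ 1.0350563.
Is E[X] < 1? NO.
Since E[X] ≥ 1, the first-moment bound is inconclusive at n = 571; it does NOT by itself certify R_6(7) > 571.

E[X] = 70080179841145/67706637778944 ≈ 1.0350563; E[X] ≥ 1; first-moment method inconclusive here.


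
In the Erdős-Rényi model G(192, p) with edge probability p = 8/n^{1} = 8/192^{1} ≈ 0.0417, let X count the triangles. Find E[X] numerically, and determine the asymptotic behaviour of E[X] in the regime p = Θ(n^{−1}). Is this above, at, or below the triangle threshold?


Number of potential triangles: C(192, 3) = 1161280.
Each occurs with probability p³ ≈ (0.0417)³ ≈ 7.23380e-05.
By linearity: E[X] = C(192, 3)·p³ ≈ 1161280 · 7.23380e-05 ≈ 84.005.
Here α = 1, so p = 8/n is exactly at the triangle threshold p ~ 1/n. Asymptotically E[X] → c³/6 = 8³/6 = 256/3 ≈ 85.333, a bounded constant. In this regime the triangle count is asymptotically Poisson(c³/6).

E[X] ≈ 84.005; in regime p = Θ(1/n^{1}) E[X] stays bounded (at the triangle threshold p ~ 1/n).


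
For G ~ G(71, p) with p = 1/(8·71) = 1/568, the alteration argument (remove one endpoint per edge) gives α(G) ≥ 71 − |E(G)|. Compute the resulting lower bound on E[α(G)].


E[|E(G)|] = C(71, 2)·p = 2485 · (1/568) = 35/8.
E[α(G)] ≥ n − E[|E(G)|] = 71 − 35/8 = 533/8.
Numerically: ≈ 66.62500.
(This is only a lower bound; the true E[α(G)] may be larger.)

E[α(G)] ≥ 533/8 ≈ 66.62500.


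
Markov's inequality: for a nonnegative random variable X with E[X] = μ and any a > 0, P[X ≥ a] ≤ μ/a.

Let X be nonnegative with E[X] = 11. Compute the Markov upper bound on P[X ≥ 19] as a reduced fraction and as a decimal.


μ = E[X] = 11, a = 19.
Markov: P[X ≥ 19] ≤ μ/a = (11)/19 = 11/19.
Numerically: ≈ 0.578947.
(Since a = 19 > μ = 11.000000, the bound 11/19 is < 1 and informative.)

P[X ≥ 19] ≤ 11/19 ≈ 0.578947.


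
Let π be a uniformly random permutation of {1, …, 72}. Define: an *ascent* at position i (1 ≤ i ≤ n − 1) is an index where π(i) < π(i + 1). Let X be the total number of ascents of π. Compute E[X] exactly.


Write X = Σ X_I over i = 1, …, 71, with X_I the indicator of one ascent.
There are 71 indicators.
For each fixed i, the pair (π(i), π(i+1)) is a uniformly random ordered pair of distinct values from {1, …, 72}; by symmetry P[π(i) < π(i+1)] = 1/2.
By linearity: E[X] = 71 · (1/2) = (72 − 1) · (1/2) = 71/2 ≈ 35.5000.

E[X] = 71/2 = 35.5000.


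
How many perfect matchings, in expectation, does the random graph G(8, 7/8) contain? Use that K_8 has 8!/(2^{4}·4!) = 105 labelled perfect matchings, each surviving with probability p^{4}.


K_8 has 8!/(2^{4}·4!) = 105 labelled perfect matchings.
For each such perfect matching H, let X_H = 1 if all 4 edges of H are present in G. Then P[X_H = 1] = p^{4} = (7/8)^{4} = 2401/4096.
Summing the indicators: E[X] = Σ_H E[X_H] = 105 · p^{4} = 105 · 2401/4096 = 252105/4096.
Numerically: E[X] ≈ 61.5491.

E[X] = 105 · (7/8)^{4} = 252105/4096 ≈ 61.5491.


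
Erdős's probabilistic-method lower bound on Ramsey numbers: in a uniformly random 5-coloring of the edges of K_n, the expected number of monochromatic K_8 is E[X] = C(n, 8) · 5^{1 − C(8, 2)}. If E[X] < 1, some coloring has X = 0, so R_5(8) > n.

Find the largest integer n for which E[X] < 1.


We need C(n, 8) · 5^{1 − 28} < 1, i.e. C(n, 8) < 5^{28 − 1} = 7450580596923828125.
Check values of n near the boundary:
  n = 861: C(861, 8) = 7250034996615275865; 7250034996615275865 < 7450580596923828125? YES
  n = 862: C(862, 8) = 7317951015318931845; 7317951015318931845 < 7450580596923828125? YES
  n = 863: C(863, 8) = 7386423071602617757; 7386423071602617757 < 7450580596923828125? YES
  n = 864: C(864, 8) = 7455455062926006708; 7455455062926006708 < 7450580596923828125? NO
The largest n with C(n, 8) < 7450580596923828125 is n = 863 (where E[X] = 7386423071602617757/7450580596923828125 ≈ 0.9914). Hence R_5(8) > 863, i.e. R_5(8) ≥ 864.

Largest n = 863; hence R_5(8) > 863.


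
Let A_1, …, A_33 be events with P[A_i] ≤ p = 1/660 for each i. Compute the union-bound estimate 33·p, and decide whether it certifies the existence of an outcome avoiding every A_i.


Union bound: P[∪_{i=1}^{33} A_i] ≤ Σ_i P[A_i] ≤ 33·p = 33·(1/660) = 1/20.
Numerically: 1/20 ≈ 0.0500.
Is 1/20 < 1? YES.
Since P[∪ A_i] ≤ 1/20 < 1, the complement has P[∩ A_i^c] ≥ 1 − 1/20 = 19/20 > 0, so some outcome avoids every A_i.

33·p = 1/20 ≈ 0.0500; existence CERTIFIED by the union bound.


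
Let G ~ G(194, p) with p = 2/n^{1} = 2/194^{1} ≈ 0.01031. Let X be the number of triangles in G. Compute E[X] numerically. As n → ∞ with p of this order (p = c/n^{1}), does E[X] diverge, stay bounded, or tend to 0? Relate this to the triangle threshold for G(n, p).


Number of potential triangles: C(194, 3) = 1198144.
Each occurs with probability p³ ≈ (0.01031)³ ≈ 1.095683e-06.
By linearity: E[X] = C(194, 3)·p³ ≈ 1198144 · 1.095683e-06 ≈ 1.3128.
Here α = 1, so p = 2/n is exactly at the triangle threshold p ~ 1/n. Asymptotically E[X] → c³/6 = 2³/6 = 4/3 ≈ 1.3333, a bounded constant. In this regime the triangle count is asymptotically Poisson(c³/6).

E[X] ≈ 1.3128; in regime p = Θ(1/n^{1}) E[X] stays bounded (at the triangle threshold p ~ 1/n).
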